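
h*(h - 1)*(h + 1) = h^3 - h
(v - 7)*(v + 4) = v^2 - 3*v - 28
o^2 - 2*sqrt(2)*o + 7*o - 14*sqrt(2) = (o + 7)*(o - 2*sqrt(2))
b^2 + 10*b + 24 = (b + 4)*(b + 6)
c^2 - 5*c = c*(c - 5)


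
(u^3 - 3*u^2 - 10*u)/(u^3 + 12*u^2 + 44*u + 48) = u*(u - 5)/(u^2 + 10*u + 24)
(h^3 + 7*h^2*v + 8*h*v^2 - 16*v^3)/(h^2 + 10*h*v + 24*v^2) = (h^2 + 3*h*v - 4*v^2)/(h + 6*v)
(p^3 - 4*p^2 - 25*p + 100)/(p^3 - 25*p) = (p - 4)/p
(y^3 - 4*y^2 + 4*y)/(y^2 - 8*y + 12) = y*(y - 2)/(y - 6)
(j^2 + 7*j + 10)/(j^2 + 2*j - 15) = (j + 2)/(j - 3)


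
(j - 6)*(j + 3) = j^2 - 3*j - 18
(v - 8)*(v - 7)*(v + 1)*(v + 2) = v^4 - 12*v^3 + 13*v^2 + 138*v + 112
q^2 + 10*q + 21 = (q + 3)*(q + 7)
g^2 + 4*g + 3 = (g + 1)*(g + 3)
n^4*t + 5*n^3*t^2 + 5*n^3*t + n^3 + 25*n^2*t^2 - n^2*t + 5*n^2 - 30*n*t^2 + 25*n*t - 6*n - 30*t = (n - 1)*(n + 6)*(n + 5*t)*(n*t + 1)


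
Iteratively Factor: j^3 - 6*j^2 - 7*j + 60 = (j + 3)*(j^2 - 9*j + 20) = (j - 5)*(j + 3)*(j - 4)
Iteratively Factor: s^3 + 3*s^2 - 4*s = (s)*(s^2 + 3*s - 4) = s*(s - 1)*(s + 4)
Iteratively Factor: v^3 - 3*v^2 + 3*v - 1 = (v - 1)*(v^2 - 2*v + 1) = (v - 1)^2*(v - 1)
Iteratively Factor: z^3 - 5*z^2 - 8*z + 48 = (z + 3)*(z^2 - 8*z + 16) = (z - 4)*(z + 3)*(z - 4)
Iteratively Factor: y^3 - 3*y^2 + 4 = (y - 2)*(y^2 - y - 2) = (y - 2)^2*(y + 1)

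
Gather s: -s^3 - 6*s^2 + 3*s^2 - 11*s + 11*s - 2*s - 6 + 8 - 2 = -s^3 - 3*s^2 - 2*s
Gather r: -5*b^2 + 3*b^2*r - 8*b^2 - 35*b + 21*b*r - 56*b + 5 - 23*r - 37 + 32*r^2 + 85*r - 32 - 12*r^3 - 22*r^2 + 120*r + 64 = -13*b^2 - 91*b - 12*r^3 + 10*r^2 + r*(3*b^2 + 21*b + 182)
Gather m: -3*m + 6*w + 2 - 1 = -3*m + 6*w + 1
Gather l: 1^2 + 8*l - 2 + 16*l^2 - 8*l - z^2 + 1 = 16*l^2 - z^2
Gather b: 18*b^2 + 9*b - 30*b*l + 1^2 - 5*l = 18*b^2 + b*(9 - 30*l) - 5*l + 1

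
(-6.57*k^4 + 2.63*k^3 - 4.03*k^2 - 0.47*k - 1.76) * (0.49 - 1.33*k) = 8.7381*k^5 - 6.7172*k^4 + 6.6486*k^3 - 1.3496*k^2 + 2.1105*k - 0.8624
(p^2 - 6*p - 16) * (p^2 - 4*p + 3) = p^4 - 10*p^3 + 11*p^2 + 46*p - 48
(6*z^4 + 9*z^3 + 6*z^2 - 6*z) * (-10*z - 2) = -60*z^5 - 102*z^4 - 78*z^3 + 48*z^2 + 12*z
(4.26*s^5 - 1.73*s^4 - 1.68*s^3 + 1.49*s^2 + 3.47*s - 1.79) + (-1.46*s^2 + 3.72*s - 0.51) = 4.26*s^5 - 1.73*s^4 - 1.68*s^3 + 0.03*s^2 + 7.19*s - 2.3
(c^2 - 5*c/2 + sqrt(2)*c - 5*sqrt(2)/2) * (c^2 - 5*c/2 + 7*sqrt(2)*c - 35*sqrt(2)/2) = c^4 - 5*c^3 + 8*sqrt(2)*c^3 - 40*sqrt(2)*c^2 + 81*c^2/4 - 70*c + 50*sqrt(2)*c + 175/2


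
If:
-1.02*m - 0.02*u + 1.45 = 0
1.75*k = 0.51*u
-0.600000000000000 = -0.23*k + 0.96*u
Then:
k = -0.20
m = 1.43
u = -0.67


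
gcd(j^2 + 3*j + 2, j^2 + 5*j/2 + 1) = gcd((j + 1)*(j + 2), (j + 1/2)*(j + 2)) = j + 2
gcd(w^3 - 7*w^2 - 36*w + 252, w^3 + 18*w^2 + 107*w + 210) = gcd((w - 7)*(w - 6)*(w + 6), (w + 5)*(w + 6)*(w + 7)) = w + 6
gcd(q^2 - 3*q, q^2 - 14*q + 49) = 1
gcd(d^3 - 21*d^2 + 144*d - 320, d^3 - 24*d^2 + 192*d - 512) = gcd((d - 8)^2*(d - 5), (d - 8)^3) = d^2 - 16*d + 64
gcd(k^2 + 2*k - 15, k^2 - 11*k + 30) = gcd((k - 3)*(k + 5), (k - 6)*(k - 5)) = 1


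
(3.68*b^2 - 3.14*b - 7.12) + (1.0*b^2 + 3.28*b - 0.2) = 4.68*b^2 + 0.14*b - 7.32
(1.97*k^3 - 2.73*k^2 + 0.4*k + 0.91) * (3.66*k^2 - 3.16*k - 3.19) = 7.2102*k^5 - 16.217*k^4 + 3.8065*k^3 + 10.7753*k^2 - 4.1516*k - 2.9029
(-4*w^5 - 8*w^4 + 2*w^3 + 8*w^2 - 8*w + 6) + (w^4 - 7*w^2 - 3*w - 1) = -4*w^5 - 7*w^4 + 2*w^3 + w^2 - 11*w + 5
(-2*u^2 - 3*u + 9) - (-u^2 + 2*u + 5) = -u^2 - 5*u + 4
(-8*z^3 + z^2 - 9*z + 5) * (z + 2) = -8*z^4 - 15*z^3 - 7*z^2 - 13*z + 10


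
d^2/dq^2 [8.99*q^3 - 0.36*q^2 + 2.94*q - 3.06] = 53.94*q - 0.72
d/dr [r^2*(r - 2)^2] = 4*r*(r - 2)*(r - 1)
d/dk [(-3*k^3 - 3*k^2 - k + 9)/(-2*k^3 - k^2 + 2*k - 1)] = (-3*k^4 - 16*k^3 + 56*k^2 + 24*k - 17)/(4*k^6 + 4*k^5 - 7*k^4 + 6*k^2 - 4*k + 1)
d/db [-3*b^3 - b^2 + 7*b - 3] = -9*b^2 - 2*b + 7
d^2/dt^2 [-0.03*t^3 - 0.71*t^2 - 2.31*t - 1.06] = -0.18*t - 1.42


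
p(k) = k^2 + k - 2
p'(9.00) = 19.00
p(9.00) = 88.00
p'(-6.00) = -11.00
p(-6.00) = 28.00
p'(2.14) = 5.28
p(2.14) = 4.72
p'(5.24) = 11.48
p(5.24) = 30.70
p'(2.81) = 6.62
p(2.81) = 8.71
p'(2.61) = 6.22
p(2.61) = 7.42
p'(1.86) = 4.72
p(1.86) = 3.32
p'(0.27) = 1.54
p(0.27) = -1.66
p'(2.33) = 5.66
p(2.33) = 5.76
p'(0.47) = 1.94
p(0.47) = -1.31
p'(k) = 2*k + 1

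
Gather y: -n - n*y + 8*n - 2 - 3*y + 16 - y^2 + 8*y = 7*n - y^2 + y*(5 - n) + 14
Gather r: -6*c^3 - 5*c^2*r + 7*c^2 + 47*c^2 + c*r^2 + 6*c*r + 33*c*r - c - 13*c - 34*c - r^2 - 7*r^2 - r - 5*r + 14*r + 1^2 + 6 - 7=-6*c^3 + 54*c^2 - 48*c + r^2*(c - 8) + r*(-5*c^2 + 39*c + 8)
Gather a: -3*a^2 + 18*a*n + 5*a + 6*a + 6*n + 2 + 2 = -3*a^2 + a*(18*n + 11) + 6*n + 4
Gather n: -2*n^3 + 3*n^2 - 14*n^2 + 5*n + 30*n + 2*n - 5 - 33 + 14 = -2*n^3 - 11*n^2 + 37*n - 24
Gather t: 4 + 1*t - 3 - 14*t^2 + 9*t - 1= -14*t^2 + 10*t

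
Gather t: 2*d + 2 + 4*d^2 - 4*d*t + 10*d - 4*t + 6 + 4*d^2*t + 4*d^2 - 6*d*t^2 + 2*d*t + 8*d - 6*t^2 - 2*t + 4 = 8*d^2 + 20*d + t^2*(-6*d - 6) + t*(4*d^2 - 2*d - 6) + 12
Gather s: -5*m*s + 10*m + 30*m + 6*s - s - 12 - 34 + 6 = 40*m + s*(5 - 5*m) - 40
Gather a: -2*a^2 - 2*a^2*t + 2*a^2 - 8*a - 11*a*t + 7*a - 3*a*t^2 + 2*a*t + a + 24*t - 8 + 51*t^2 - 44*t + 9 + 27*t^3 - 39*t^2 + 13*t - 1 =-2*a^2*t + a*(-3*t^2 - 9*t) + 27*t^3 + 12*t^2 - 7*t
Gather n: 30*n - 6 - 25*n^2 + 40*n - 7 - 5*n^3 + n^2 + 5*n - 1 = -5*n^3 - 24*n^2 + 75*n - 14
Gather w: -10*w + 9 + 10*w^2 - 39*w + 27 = 10*w^2 - 49*w + 36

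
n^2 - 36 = (n - 6)*(n + 6)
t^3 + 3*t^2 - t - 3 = (t - 1)*(t + 1)*(t + 3)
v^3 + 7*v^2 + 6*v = v*(v + 1)*(v + 6)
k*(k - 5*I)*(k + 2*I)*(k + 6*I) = k^4 + 3*I*k^3 + 28*k^2 + 60*I*k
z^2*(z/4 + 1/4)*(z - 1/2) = z^4/4 + z^3/8 - z^2/8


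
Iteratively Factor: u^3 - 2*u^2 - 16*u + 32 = (u + 4)*(u^2 - 6*u + 8) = (u - 2)*(u + 4)*(u - 4)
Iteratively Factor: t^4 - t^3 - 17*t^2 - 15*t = (t - 5)*(t^3 + 4*t^2 + 3*t) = (t - 5)*(t + 1)*(t^2 + 3*t) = t*(t - 5)*(t + 1)*(t + 3)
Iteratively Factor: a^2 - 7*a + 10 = (a - 2)*(a - 5)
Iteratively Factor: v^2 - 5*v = (v - 5)*(v)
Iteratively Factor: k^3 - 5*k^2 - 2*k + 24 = (k + 2)*(k^2 - 7*k + 12) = (k - 3)*(k + 2)*(k - 4)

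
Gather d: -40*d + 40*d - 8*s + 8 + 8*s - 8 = 0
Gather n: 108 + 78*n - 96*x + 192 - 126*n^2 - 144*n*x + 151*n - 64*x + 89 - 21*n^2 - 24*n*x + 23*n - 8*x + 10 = -147*n^2 + n*(252 - 168*x) - 168*x + 399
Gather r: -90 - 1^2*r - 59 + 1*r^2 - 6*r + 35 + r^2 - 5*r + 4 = 2*r^2 - 12*r - 110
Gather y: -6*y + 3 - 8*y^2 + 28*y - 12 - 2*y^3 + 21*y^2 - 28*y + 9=-2*y^3 + 13*y^2 - 6*y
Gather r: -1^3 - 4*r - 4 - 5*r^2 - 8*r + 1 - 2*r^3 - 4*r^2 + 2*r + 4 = -2*r^3 - 9*r^2 - 10*r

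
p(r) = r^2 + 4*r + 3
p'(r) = 2*r + 4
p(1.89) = 14.13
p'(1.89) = 7.78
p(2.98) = 23.80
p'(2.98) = 9.96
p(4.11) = 36.33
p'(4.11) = 12.22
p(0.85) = 7.12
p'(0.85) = 5.70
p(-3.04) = 0.08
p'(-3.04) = -2.08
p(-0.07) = 2.72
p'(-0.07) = 3.86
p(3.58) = 30.14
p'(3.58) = 11.16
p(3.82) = 32.87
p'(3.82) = 11.64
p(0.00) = 3.00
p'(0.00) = 4.00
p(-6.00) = 15.00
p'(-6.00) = -8.00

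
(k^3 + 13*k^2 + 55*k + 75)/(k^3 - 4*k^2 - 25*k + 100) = (k^2 + 8*k + 15)/(k^2 - 9*k + 20)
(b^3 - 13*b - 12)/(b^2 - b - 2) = (b^2 - b - 12)/(b - 2)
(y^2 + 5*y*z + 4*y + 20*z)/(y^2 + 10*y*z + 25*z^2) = (y + 4)/(y + 5*z)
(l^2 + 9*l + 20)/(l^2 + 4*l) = (l + 5)/l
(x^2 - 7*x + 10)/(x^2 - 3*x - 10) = (x - 2)/(x + 2)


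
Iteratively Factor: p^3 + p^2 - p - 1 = (p - 1)*(p^2 + 2*p + 1) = (p - 1)*(p + 1)*(p + 1)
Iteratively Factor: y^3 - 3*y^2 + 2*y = (y - 1)*(y^2 - 2*y) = (y - 2)*(y - 1)*(y)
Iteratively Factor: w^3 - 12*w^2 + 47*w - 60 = (w - 5)*(w^2 - 7*w + 12) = (w - 5)*(w - 3)*(w - 4)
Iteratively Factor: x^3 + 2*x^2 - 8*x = (x)*(x^2 + 2*x - 8) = x*(x + 4)*(x - 2)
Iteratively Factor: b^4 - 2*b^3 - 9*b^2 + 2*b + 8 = (b - 1)*(b^3 - b^2 - 10*b - 8) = (b - 4)*(b - 1)*(b^2 + 3*b + 2) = (b - 4)*(b - 1)*(b + 1)*(b + 2)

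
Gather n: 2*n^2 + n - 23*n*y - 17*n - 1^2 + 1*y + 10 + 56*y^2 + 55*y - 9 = 2*n^2 + n*(-23*y - 16) + 56*y^2 + 56*y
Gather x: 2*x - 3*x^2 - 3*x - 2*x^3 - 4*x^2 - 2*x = -2*x^3 - 7*x^2 - 3*x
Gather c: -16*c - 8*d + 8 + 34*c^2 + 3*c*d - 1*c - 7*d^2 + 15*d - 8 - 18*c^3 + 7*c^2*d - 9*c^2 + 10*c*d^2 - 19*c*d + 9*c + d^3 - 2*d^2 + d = -18*c^3 + c^2*(7*d + 25) + c*(10*d^2 - 16*d - 8) + d^3 - 9*d^2 + 8*d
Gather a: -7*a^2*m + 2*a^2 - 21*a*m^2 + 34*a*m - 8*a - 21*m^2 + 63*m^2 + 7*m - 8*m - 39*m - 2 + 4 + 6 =a^2*(2 - 7*m) + a*(-21*m^2 + 34*m - 8) + 42*m^2 - 40*m + 8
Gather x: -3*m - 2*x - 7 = -3*m - 2*x - 7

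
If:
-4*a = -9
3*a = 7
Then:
No Solution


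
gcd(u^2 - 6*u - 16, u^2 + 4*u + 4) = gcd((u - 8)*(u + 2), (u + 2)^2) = u + 2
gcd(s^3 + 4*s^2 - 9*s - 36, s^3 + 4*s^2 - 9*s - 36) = s^3 + 4*s^2 - 9*s - 36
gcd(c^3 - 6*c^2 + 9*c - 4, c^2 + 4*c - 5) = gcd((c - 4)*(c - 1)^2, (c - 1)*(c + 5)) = c - 1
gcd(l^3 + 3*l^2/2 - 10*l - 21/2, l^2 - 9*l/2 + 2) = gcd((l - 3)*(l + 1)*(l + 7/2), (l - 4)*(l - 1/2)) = 1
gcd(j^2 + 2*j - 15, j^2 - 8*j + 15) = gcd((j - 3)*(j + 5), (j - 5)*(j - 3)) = j - 3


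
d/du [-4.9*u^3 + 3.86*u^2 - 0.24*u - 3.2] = -14.7*u^2 + 7.72*u - 0.24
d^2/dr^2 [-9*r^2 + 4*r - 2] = -18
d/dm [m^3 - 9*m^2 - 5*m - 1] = 3*m^2 - 18*m - 5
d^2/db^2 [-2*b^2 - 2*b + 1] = -4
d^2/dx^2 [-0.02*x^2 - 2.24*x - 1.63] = -0.0400000000000000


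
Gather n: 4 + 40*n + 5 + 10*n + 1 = 50*n + 10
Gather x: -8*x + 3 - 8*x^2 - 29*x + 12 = -8*x^2 - 37*x + 15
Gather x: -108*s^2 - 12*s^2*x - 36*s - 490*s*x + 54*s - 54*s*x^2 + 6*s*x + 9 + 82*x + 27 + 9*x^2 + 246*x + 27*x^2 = -108*s^2 + 18*s + x^2*(36 - 54*s) + x*(-12*s^2 - 484*s + 328) + 36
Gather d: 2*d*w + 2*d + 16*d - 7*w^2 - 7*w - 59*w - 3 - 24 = d*(2*w + 18) - 7*w^2 - 66*w - 27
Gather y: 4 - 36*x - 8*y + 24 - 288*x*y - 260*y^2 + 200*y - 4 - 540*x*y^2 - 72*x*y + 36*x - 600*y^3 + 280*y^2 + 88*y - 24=-600*y^3 + y^2*(20 - 540*x) + y*(280 - 360*x)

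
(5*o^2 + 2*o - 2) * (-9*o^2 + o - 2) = -45*o^4 - 13*o^3 + 10*o^2 - 6*o + 4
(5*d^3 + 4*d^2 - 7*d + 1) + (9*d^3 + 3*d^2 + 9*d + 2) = 14*d^3 + 7*d^2 + 2*d + 3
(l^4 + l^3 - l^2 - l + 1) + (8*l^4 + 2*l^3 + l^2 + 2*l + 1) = 9*l^4 + 3*l^3 + l + 2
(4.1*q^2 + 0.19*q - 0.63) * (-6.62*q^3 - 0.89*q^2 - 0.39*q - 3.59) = -27.142*q^5 - 4.9068*q^4 + 2.4025*q^3 - 14.2324*q^2 - 0.4364*q + 2.2617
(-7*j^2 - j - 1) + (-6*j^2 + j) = -13*j^2 - 1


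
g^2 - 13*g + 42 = (g - 7)*(g - 6)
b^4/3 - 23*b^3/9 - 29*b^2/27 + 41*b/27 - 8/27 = (b/3 + 1/3)*(b - 8)*(b - 1/3)^2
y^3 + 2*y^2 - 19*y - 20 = (y - 4)*(y + 1)*(y + 5)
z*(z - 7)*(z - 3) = z^3 - 10*z^2 + 21*z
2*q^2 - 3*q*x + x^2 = (-2*q + x)*(-q + x)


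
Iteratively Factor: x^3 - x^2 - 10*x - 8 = (x + 1)*(x^2 - 2*x - 8) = (x + 1)*(x + 2)*(x - 4)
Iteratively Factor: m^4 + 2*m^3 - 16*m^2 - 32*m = (m - 4)*(m^3 + 6*m^2 + 8*m) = (m - 4)*(m + 2)*(m^2 + 4*m) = m*(m - 4)*(m + 2)*(m + 4)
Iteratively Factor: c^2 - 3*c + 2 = (c - 2)*(c - 1)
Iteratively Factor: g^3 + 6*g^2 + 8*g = (g + 2)*(g^2 + 4*g) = (g + 2)*(g + 4)*(g)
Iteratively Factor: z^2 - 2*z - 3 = (z + 1)*(z - 3)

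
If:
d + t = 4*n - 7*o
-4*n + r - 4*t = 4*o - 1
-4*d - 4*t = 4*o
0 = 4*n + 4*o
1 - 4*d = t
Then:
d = 1/3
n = 0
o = 0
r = -7/3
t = -1/3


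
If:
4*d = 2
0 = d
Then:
No Solution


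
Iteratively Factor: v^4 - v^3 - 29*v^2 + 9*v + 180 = (v + 3)*(v^3 - 4*v^2 - 17*v + 60) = (v - 3)*(v + 3)*(v^2 - v - 20) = (v - 5)*(v - 3)*(v + 3)*(v + 4)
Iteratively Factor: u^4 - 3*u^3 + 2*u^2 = (u - 1)*(u^3 - 2*u^2) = (u - 2)*(u - 1)*(u^2) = u*(u - 2)*(u - 1)*(u)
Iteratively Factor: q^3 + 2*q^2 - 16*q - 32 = (q + 2)*(q^2 - 16) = (q - 4)*(q + 2)*(q + 4)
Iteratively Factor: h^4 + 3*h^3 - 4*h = (h)*(h^3 + 3*h^2 - 4) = h*(h + 2)*(h^2 + h - 2) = h*(h + 2)^2*(h - 1)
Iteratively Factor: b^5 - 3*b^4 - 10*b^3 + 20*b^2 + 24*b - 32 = (b + 2)*(b^4 - 5*b^3 + 20*b - 16) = (b - 2)*(b + 2)*(b^3 - 3*b^2 - 6*b + 8) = (b - 2)*(b - 1)*(b + 2)*(b^2 - 2*b - 8) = (b - 2)*(b - 1)*(b + 2)^2*(b - 4)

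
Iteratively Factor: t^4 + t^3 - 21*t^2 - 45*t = (t - 5)*(t^3 + 6*t^2 + 9*t) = t*(t - 5)*(t^2 + 6*t + 9) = t*(t - 5)*(t + 3)*(t + 3)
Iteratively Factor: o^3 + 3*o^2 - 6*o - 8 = (o + 4)*(o^2 - o - 2) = (o - 2)*(o + 4)*(o + 1)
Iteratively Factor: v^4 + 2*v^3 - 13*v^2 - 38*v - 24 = (v + 3)*(v^3 - v^2 - 10*v - 8) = (v + 2)*(v + 3)*(v^2 - 3*v - 4) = (v - 4)*(v + 2)*(v + 3)*(v + 1)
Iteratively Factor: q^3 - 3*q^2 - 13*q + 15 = (q - 1)*(q^2 - 2*q - 15) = (q - 5)*(q - 1)*(q + 3)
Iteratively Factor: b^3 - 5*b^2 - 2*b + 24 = (b - 4)*(b^2 - b - 6) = (b - 4)*(b - 3)*(b + 2)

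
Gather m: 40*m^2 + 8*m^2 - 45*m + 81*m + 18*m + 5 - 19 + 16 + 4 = 48*m^2 + 54*m + 6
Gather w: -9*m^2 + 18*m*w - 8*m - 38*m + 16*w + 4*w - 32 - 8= -9*m^2 - 46*m + w*(18*m + 20) - 40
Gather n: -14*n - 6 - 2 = -14*n - 8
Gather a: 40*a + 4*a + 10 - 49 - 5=44*a - 44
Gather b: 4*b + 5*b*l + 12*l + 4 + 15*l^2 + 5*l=b*(5*l + 4) + 15*l^2 + 17*l + 4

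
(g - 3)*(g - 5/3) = g^2 - 14*g/3 + 5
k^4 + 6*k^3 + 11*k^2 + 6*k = k*(k + 1)*(k + 2)*(k + 3)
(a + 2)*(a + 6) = a^2 + 8*a + 12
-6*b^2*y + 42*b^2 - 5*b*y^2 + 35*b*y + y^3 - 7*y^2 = (-6*b + y)*(b + y)*(y - 7)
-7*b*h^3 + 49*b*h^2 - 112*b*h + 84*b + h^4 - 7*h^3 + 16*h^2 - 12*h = (-7*b + h)*(h - 3)*(h - 2)^2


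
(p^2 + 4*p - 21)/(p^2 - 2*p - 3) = (p + 7)/(p + 1)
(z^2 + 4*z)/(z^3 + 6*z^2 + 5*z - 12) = z/(z^2 + 2*z - 3)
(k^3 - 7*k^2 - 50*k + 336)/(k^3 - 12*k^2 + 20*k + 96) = (k + 7)/(k + 2)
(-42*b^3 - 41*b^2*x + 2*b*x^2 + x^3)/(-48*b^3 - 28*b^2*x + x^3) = (7*b^2 + 8*b*x + x^2)/(8*b^2 + 6*b*x + x^2)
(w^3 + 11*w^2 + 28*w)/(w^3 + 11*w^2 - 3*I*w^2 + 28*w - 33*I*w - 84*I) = w/(w - 3*I)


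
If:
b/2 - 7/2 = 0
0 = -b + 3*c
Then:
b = 7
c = 7/3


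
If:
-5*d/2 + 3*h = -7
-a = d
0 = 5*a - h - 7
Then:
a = 4/5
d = -4/5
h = -3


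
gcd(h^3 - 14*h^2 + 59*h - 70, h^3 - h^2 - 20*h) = h - 5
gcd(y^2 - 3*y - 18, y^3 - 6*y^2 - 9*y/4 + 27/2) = y - 6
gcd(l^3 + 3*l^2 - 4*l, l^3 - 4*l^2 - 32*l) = l^2 + 4*l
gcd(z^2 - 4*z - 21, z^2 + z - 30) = 1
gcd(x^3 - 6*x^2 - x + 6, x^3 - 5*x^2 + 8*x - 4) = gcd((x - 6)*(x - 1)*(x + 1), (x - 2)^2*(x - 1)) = x - 1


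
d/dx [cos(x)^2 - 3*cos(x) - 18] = (3 - 2*cos(x))*sin(x)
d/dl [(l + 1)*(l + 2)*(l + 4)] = 3*l^2 + 14*l + 14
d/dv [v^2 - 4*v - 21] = 2*v - 4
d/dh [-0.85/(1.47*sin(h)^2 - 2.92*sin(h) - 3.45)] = (2.499*sin(h) - 2.482)*cos(h)/(-1.47*sin(h)^2 + 2.92*sin(h) + 3.45)^2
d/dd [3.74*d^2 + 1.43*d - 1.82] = 7.48*d + 1.43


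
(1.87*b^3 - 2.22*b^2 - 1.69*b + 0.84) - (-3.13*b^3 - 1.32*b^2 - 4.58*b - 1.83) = 5.0*b^3 - 0.9*b^2 + 2.89*b + 2.67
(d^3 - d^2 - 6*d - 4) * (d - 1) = d^4 - 2*d^3 - 5*d^2 + 2*d + 4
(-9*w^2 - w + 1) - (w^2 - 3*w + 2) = -10*w^2 + 2*w - 1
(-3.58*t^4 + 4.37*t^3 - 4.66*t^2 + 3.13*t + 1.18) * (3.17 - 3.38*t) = 12.1004*t^5 - 26.1192*t^4 + 29.6037*t^3 - 25.3516*t^2 + 5.9337*t + 3.7406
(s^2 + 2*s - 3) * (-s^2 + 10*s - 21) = -s^4 + 8*s^3 + 2*s^2 - 72*s + 63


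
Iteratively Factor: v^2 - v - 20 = (v - 5)*(v + 4)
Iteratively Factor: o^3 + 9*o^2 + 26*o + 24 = (o + 4)*(o^2 + 5*o + 6) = (o + 2)*(o + 4)*(o + 3)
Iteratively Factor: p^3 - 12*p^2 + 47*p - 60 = (p - 5)*(p^2 - 7*p + 12) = (p - 5)*(p - 3)*(p - 4)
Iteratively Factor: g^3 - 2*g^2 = (g)*(g^2 - 2*g) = g^2*(g - 2)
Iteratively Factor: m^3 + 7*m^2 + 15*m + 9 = (m + 3)*(m^2 + 4*m + 3) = (m + 1)*(m + 3)*(m + 3)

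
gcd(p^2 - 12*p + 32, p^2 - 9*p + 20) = p - 4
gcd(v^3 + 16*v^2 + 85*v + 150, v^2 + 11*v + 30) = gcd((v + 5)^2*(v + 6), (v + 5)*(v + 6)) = v^2 + 11*v + 30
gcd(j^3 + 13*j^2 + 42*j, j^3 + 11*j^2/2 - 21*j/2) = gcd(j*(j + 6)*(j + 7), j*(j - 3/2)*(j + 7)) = j^2 + 7*j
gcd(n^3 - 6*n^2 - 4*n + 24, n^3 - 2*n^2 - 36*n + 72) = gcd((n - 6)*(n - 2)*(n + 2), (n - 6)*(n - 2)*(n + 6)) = n^2 - 8*n + 12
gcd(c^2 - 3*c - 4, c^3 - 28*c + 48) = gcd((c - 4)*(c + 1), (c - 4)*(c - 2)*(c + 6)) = c - 4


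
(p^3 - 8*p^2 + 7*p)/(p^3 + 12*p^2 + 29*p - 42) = p*(p - 7)/(p^2 + 13*p + 42)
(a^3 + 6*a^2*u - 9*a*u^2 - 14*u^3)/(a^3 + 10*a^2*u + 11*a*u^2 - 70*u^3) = (a + u)/(a + 5*u)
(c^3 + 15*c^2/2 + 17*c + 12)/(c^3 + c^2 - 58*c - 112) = (c^2 + 11*c/2 + 6)/(c^2 - c - 56)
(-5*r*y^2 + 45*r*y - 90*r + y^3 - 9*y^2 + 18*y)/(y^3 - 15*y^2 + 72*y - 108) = (-5*r + y)/(y - 6)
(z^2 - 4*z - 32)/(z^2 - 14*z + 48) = (z + 4)/(z - 6)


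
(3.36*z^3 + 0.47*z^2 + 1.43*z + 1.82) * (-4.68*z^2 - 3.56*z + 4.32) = -15.7248*z^5 - 14.1612*z^4 + 6.1496*z^3 - 11.578*z^2 - 0.301600000000001*z + 7.8624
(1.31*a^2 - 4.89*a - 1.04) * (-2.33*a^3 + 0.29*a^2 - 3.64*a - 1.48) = -3.0523*a^5 + 11.7736*a^4 - 3.7633*a^3 + 15.5592*a^2 + 11.0228*a + 1.5392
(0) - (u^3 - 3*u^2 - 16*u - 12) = -u^3 + 3*u^2 + 16*u + 12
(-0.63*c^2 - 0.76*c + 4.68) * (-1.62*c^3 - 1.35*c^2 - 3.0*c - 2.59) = 1.0206*c^5 + 2.0817*c^4 - 4.6656*c^3 - 2.4063*c^2 - 12.0716*c - 12.1212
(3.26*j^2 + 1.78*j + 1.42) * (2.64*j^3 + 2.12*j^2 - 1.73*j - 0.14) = 8.6064*j^5 + 11.6104*j^4 + 1.8826*j^3 - 0.5254*j^2 - 2.7058*j - 0.1988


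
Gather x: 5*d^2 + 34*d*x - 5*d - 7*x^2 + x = 5*d^2 - 5*d - 7*x^2 + x*(34*d + 1)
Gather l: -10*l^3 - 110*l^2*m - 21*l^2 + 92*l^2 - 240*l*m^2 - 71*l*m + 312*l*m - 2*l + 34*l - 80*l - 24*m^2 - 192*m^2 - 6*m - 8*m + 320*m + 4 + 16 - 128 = -10*l^3 + l^2*(71 - 110*m) + l*(-240*m^2 + 241*m - 48) - 216*m^2 + 306*m - 108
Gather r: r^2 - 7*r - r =r^2 - 8*r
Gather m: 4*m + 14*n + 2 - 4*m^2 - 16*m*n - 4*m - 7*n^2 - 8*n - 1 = -4*m^2 - 16*m*n - 7*n^2 + 6*n + 1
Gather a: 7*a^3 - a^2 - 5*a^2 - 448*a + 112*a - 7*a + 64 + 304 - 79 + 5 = 7*a^3 - 6*a^2 - 343*a + 294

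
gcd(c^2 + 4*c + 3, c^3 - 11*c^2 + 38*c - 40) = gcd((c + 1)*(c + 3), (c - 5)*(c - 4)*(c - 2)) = 1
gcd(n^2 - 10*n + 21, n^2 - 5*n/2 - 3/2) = n - 3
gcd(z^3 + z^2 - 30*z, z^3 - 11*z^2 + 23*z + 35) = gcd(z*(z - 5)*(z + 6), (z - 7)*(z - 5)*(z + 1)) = z - 5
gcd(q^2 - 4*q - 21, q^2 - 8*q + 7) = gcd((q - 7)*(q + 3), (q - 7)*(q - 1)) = q - 7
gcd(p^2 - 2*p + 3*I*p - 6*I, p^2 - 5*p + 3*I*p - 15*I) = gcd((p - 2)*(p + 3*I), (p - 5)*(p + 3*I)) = p + 3*I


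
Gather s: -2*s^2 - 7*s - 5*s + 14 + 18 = -2*s^2 - 12*s + 32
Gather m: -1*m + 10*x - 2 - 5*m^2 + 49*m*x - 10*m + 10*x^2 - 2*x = -5*m^2 + m*(49*x - 11) + 10*x^2 + 8*x - 2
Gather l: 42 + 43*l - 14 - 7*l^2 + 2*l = -7*l^2 + 45*l + 28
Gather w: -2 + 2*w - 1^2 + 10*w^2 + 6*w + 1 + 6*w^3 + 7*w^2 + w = 6*w^3 + 17*w^2 + 9*w - 2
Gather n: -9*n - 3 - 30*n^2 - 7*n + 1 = -30*n^2 - 16*n - 2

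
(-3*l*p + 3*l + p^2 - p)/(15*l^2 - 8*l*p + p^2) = (p - 1)/(-5*l + p)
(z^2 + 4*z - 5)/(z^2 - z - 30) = (z - 1)/(z - 6)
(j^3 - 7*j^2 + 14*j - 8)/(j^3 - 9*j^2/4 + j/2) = 4*(j^2 - 5*j + 4)/(j*(4*j - 1))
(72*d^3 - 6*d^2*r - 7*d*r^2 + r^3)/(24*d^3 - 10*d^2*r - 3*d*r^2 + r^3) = (-6*d + r)/(-2*d + r)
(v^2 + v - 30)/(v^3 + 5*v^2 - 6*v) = (v - 5)/(v*(v - 1))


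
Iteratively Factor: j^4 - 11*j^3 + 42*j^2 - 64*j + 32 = (j - 1)*(j^3 - 10*j^2 + 32*j - 32) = (j - 2)*(j - 1)*(j^2 - 8*j + 16) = (j - 4)*(j - 2)*(j - 1)*(j - 4)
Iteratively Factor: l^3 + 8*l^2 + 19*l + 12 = (l + 1)*(l^2 + 7*l + 12) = (l + 1)*(l + 4)*(l + 3)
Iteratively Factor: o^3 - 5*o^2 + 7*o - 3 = (o - 1)*(o^2 - 4*o + 3) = (o - 1)^2*(o - 3)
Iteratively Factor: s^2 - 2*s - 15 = (s + 3)*(s - 5)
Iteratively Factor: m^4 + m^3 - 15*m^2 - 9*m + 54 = (m + 3)*(m^3 - 2*m^2 - 9*m + 18) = (m - 2)*(m + 3)*(m^2 - 9) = (m - 3)*(m - 2)*(m + 3)*(m + 3)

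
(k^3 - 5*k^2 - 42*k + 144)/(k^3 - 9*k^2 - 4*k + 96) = (k^2 + 3*k - 18)/(k^2 - k - 12)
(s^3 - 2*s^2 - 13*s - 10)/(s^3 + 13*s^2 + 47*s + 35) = (s^2 - 3*s - 10)/(s^2 + 12*s + 35)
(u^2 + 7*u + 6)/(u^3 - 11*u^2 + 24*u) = (u^2 + 7*u + 6)/(u*(u^2 - 11*u + 24))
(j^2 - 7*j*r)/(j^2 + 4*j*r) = (j - 7*r)/(j + 4*r)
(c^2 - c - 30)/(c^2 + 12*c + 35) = (c - 6)/(c + 7)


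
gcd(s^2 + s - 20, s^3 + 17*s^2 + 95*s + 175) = s + 5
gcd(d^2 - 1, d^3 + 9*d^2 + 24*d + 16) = d + 1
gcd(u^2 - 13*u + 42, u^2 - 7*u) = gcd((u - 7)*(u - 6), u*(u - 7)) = u - 7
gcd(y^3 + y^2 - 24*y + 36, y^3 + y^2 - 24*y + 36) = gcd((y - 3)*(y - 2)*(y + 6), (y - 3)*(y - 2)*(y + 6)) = y^3 + y^2 - 24*y + 36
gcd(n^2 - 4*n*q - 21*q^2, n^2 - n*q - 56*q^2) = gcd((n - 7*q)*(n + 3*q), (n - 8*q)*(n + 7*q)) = 1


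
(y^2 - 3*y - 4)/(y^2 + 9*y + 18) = (y^2 - 3*y - 4)/(y^2 + 9*y + 18)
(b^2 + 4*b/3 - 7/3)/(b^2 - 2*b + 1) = (b + 7/3)/(b - 1)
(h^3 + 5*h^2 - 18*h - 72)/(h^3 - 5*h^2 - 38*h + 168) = (h + 3)/(h - 7)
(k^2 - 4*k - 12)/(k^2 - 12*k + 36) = (k + 2)/(k - 6)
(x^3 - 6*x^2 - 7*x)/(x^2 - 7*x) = x + 1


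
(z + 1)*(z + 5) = z^2 + 6*z + 5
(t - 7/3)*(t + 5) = t^2 + 8*t/3 - 35/3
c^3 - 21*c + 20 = (c - 4)*(c - 1)*(c + 5)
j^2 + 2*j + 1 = (j + 1)^2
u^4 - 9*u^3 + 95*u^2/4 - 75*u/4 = u*(u - 5)*(u - 5/2)*(u - 3/2)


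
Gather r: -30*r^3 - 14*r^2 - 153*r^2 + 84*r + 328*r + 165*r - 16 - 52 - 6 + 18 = -30*r^3 - 167*r^2 + 577*r - 56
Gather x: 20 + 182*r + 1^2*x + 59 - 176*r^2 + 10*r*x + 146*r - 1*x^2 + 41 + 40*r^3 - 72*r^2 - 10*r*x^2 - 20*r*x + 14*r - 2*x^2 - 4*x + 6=40*r^3 - 248*r^2 + 342*r + x^2*(-10*r - 3) + x*(-10*r - 3) + 126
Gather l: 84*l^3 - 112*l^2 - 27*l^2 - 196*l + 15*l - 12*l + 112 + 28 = 84*l^3 - 139*l^2 - 193*l + 140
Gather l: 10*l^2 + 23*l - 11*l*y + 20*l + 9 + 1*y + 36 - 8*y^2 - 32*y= 10*l^2 + l*(43 - 11*y) - 8*y^2 - 31*y + 45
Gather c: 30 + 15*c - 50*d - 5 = 15*c - 50*d + 25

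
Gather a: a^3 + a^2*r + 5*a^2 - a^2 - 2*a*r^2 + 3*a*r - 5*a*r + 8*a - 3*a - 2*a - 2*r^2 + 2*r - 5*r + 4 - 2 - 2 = a^3 + a^2*(r + 4) + a*(-2*r^2 - 2*r + 3) - 2*r^2 - 3*r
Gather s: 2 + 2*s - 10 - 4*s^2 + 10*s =-4*s^2 + 12*s - 8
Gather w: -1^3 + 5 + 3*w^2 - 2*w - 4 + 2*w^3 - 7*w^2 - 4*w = 2*w^3 - 4*w^2 - 6*w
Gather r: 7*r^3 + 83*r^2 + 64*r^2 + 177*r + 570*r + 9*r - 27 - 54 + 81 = 7*r^3 + 147*r^2 + 756*r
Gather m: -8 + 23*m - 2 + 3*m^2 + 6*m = 3*m^2 + 29*m - 10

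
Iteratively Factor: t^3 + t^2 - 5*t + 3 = (t - 1)*(t^2 + 2*t - 3) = (t - 1)^2*(t + 3)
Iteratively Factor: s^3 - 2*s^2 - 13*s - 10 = (s + 2)*(s^2 - 4*s - 5) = (s - 5)*(s + 2)*(s + 1)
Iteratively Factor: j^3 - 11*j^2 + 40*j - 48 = (j - 4)*(j^2 - 7*j + 12) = (j - 4)^2*(j - 3)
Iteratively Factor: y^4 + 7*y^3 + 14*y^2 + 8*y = (y + 2)*(y^3 + 5*y^2 + 4*y) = y*(y + 2)*(y^2 + 5*y + 4) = y*(y + 2)*(y + 4)*(y + 1)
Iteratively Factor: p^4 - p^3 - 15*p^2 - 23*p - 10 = (p - 5)*(p^3 + 4*p^2 + 5*p + 2) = (p - 5)*(p + 2)*(p^2 + 2*p + 1) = (p - 5)*(p + 1)*(p + 2)*(p + 1)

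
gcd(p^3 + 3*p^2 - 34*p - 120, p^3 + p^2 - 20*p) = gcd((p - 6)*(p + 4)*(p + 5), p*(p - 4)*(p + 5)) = p + 5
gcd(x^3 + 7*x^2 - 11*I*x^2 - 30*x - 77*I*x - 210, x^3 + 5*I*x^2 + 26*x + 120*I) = x - 5*I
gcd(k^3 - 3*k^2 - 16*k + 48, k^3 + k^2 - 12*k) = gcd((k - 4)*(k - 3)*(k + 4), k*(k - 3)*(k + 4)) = k^2 + k - 12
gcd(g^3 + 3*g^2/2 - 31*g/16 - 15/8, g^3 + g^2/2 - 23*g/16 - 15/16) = g^2 - g/2 - 15/16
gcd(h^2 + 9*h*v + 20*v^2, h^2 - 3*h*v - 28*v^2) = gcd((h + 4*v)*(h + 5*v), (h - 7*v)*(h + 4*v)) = h + 4*v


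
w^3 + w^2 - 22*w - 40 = (w - 5)*(w + 2)*(w + 4)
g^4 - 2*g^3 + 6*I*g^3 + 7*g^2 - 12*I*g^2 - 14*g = g*(g - 2)*(g - I)*(g + 7*I)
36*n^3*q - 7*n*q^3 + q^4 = q*(-6*n + q)*(-3*n + q)*(2*n + q)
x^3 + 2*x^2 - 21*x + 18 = (x - 3)*(x - 1)*(x + 6)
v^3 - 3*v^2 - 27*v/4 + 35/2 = (v - 7/2)*(v - 2)*(v + 5/2)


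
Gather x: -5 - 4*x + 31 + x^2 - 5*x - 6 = x^2 - 9*x + 20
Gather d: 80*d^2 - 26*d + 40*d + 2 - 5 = 80*d^2 + 14*d - 3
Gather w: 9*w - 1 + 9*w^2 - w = 9*w^2 + 8*w - 1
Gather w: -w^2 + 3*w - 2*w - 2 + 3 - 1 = -w^2 + w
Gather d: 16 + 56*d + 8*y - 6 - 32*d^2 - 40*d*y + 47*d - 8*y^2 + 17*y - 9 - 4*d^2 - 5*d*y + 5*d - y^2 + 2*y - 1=-36*d^2 + d*(108 - 45*y) - 9*y^2 + 27*y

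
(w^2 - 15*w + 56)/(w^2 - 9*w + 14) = (w - 8)/(w - 2)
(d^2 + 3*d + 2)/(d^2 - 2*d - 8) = (d + 1)/(d - 4)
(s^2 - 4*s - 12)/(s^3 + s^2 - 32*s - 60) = 1/(s + 5)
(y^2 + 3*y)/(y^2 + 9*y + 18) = y/(y + 6)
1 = 1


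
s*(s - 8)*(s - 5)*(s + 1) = s^4 - 12*s^3 + 27*s^2 + 40*s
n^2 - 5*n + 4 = (n - 4)*(n - 1)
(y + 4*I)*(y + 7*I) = y^2 + 11*I*y - 28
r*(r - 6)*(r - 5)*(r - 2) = r^4 - 13*r^3 + 52*r^2 - 60*r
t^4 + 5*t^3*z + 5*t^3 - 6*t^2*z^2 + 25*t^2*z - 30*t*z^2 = t*(t + 5)*(t - z)*(t + 6*z)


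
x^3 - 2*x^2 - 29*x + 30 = (x - 6)*(x - 1)*(x + 5)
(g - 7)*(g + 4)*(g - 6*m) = g^3 - 6*g^2*m - 3*g^2 + 18*g*m - 28*g + 168*m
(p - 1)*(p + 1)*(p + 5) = p^3 + 5*p^2 - p - 5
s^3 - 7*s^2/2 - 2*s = s*(s - 4)*(s + 1/2)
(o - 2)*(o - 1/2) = o^2 - 5*o/2 + 1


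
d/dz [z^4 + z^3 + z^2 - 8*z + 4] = 4*z^3 + 3*z^2 + 2*z - 8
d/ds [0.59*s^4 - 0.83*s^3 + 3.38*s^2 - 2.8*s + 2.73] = 2.36*s^3 - 2.49*s^2 + 6.76*s - 2.8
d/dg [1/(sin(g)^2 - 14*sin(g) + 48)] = 2*(7 - sin(g))*cos(g)/(sin(g)^2 - 14*sin(g) + 48)^2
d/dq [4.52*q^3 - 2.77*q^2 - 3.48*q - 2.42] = 13.56*q^2 - 5.54*q - 3.48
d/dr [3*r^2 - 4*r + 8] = 6*r - 4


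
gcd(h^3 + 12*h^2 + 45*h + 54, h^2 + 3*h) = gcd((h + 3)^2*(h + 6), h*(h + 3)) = h + 3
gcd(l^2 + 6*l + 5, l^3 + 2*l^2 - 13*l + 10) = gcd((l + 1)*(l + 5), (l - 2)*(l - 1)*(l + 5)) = l + 5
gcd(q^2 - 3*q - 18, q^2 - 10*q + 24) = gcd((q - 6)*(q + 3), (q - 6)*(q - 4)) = q - 6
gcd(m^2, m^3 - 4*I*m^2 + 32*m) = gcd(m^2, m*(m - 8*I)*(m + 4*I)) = m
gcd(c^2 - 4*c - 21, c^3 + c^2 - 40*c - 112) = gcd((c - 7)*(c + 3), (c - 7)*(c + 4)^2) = c - 7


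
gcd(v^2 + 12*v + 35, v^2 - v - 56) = v + 7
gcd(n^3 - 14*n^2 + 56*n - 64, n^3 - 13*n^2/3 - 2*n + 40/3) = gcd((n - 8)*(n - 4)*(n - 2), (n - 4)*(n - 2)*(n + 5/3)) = n^2 - 6*n + 8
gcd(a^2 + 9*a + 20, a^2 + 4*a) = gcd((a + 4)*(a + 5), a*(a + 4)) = a + 4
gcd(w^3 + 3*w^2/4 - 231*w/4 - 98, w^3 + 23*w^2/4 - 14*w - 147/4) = w^2 + 35*w/4 + 49/4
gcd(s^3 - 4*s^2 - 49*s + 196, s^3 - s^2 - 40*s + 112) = s^2 + 3*s - 28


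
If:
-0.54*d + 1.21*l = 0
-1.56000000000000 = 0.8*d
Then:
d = -1.95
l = -0.87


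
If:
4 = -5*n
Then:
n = -4/5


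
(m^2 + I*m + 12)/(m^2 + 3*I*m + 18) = (m + 4*I)/(m + 6*I)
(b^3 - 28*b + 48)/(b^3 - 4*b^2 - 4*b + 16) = (b + 6)/(b + 2)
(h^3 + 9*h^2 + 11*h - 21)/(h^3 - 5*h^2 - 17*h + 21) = (h + 7)/(h - 7)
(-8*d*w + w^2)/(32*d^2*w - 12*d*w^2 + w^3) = 1/(-4*d + w)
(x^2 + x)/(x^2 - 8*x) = (x + 1)/(x - 8)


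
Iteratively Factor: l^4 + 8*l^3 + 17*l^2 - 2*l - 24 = (l + 4)*(l^3 + 4*l^2 + l - 6) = (l - 1)*(l + 4)*(l^2 + 5*l + 6) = (l - 1)*(l + 3)*(l + 4)*(l + 2)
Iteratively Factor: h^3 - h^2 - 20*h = (h)*(h^2 - h - 20) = h*(h + 4)*(h - 5)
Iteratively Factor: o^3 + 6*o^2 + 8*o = (o + 4)*(o^2 + 2*o) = o*(o + 4)*(o + 2)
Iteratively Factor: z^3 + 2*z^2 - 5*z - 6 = (z + 1)*(z^2 + z - 6) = (z + 1)*(z + 3)*(z - 2)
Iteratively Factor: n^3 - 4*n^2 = (n)*(n^2 - 4*n) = n*(n - 4)*(n)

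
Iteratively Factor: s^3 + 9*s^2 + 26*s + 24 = (s + 4)*(s^2 + 5*s + 6) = (s + 2)*(s + 4)*(s + 3)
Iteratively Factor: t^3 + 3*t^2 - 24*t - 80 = (t + 4)*(t^2 - t - 20) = (t - 5)*(t + 4)*(t + 4)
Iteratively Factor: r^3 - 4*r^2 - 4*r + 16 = (r + 2)*(r^2 - 6*r + 8) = (r - 4)*(r + 2)*(r - 2)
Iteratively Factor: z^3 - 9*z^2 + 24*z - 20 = (z - 2)*(z^2 - 7*z + 10) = (z - 2)^2*(z - 5)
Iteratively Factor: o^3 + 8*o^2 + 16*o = (o + 4)*(o^2 + 4*o) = (o + 4)^2*(o)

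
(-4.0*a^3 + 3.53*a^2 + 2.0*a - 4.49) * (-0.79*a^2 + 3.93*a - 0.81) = 3.16*a^5 - 18.5087*a^4 + 15.5329*a^3 + 8.5478*a^2 - 19.2657*a + 3.6369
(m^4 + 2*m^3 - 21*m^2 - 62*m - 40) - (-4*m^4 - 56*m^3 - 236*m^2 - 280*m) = 5*m^4 + 58*m^3 + 215*m^2 + 218*m - 40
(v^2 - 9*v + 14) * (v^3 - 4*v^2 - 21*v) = v^5 - 13*v^4 + 29*v^3 + 133*v^2 - 294*v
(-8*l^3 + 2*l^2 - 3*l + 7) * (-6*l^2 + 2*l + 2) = 48*l^5 - 28*l^4 + 6*l^3 - 44*l^2 + 8*l + 14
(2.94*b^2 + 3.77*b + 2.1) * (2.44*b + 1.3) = 7.1736*b^3 + 13.0208*b^2 + 10.025*b + 2.73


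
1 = 1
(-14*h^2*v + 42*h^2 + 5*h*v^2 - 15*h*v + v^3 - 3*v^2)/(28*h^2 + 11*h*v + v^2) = (-2*h*v + 6*h + v^2 - 3*v)/(4*h + v)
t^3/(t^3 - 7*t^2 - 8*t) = t^2/(t^2 - 7*t - 8)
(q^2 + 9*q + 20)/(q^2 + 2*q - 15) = (q + 4)/(q - 3)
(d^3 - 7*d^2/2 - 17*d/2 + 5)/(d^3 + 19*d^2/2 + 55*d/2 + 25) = (2*d^2 - 11*d + 5)/(2*d^2 + 15*d + 25)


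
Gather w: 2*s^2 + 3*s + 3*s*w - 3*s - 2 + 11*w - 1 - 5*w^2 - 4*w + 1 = 2*s^2 - 5*w^2 + w*(3*s + 7) - 2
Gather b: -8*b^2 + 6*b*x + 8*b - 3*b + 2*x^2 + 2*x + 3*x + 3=-8*b^2 + b*(6*x + 5) + 2*x^2 + 5*x + 3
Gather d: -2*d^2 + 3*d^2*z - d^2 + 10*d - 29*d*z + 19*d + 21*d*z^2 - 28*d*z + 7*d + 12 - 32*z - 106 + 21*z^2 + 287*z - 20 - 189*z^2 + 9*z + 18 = d^2*(3*z - 3) + d*(21*z^2 - 57*z + 36) - 168*z^2 + 264*z - 96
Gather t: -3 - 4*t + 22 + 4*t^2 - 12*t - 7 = 4*t^2 - 16*t + 12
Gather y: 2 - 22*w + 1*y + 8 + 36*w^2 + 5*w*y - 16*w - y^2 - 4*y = 36*w^2 - 38*w - y^2 + y*(5*w - 3) + 10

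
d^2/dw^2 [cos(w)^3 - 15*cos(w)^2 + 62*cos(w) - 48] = -251*cos(w)/4 + 30*cos(2*w) - 9*cos(3*w)/4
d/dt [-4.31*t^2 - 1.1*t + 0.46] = -8.62*t - 1.1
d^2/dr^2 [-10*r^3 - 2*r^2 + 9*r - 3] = -60*r - 4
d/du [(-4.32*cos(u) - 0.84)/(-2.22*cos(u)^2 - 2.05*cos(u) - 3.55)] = (9.5904*cos(u)^2 + 3.7296*cos(u) - 13.614)*sin(u)/(4.9284*cos(u)^4 + 9.102*cos(u)^3 + 19.9645*cos(u)^2 + 14.555*cos(u) + 12.6025)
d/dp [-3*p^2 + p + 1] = 1 - 6*p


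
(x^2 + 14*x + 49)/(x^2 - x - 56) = (x + 7)/(x - 8)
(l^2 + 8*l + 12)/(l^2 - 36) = (l + 2)/(l - 6)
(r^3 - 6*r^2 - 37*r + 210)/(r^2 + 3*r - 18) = (r^2 - 12*r + 35)/(r - 3)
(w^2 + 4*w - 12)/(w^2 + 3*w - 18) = (w - 2)/(w - 3)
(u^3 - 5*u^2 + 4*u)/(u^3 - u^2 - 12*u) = (u - 1)/(u + 3)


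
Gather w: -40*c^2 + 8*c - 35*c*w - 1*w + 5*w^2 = -40*c^2 + 8*c + 5*w^2 + w*(-35*c - 1)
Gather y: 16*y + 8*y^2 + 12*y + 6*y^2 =14*y^2 + 28*y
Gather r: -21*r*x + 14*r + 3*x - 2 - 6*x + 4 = r*(14 - 21*x) - 3*x + 2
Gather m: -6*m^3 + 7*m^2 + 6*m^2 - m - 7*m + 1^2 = -6*m^3 + 13*m^2 - 8*m + 1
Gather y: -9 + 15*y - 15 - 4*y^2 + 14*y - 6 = -4*y^2 + 29*y - 30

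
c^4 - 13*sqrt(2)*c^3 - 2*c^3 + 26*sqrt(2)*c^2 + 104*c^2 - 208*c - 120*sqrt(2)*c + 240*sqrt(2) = (c - 2)*(c - 6*sqrt(2))*(c - 5*sqrt(2))*(c - 2*sqrt(2))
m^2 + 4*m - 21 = (m - 3)*(m + 7)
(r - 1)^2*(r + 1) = r^3 - r^2 - r + 1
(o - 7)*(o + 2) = o^2 - 5*o - 14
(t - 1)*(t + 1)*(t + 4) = t^3 + 4*t^2 - t - 4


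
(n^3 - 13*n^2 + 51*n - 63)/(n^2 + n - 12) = (n^2 - 10*n + 21)/(n + 4)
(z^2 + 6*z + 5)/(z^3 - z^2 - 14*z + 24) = (z^2 + 6*z + 5)/(z^3 - z^2 - 14*z + 24)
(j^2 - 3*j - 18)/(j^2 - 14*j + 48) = (j + 3)/(j - 8)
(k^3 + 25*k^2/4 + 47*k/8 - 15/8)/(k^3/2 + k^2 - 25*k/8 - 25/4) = (8*k^3 + 50*k^2 + 47*k - 15)/(4*k^3 + 8*k^2 - 25*k - 50)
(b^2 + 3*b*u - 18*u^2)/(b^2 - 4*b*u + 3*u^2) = (-b - 6*u)/(-b + u)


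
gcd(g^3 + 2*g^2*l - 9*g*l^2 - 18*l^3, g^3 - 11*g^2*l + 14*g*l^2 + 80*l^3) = g + 2*l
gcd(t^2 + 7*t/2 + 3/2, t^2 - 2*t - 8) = 1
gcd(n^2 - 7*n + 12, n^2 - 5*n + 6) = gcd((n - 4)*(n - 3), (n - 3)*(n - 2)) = n - 3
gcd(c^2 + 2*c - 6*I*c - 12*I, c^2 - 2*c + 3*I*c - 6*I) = 1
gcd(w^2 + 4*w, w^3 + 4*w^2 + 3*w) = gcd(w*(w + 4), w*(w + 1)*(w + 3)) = w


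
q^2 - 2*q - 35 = (q - 7)*(q + 5)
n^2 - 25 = (n - 5)*(n + 5)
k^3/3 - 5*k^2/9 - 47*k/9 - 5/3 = (k/3 + 1)*(k - 5)*(k + 1/3)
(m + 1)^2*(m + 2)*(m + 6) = m^4 + 10*m^3 + 29*m^2 + 32*m + 12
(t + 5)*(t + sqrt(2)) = t^2 + sqrt(2)*t + 5*t + 5*sqrt(2)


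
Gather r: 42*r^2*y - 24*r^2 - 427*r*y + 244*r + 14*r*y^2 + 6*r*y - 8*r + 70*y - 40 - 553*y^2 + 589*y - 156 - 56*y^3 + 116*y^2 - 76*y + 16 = r^2*(42*y - 24) + r*(14*y^2 - 421*y + 236) - 56*y^3 - 437*y^2 + 583*y - 180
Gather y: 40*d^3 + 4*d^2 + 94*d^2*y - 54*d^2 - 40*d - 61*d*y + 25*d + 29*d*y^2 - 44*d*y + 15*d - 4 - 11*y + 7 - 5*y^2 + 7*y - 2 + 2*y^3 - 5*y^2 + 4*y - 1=40*d^3 - 50*d^2 + 2*y^3 + y^2*(29*d - 10) + y*(94*d^2 - 105*d)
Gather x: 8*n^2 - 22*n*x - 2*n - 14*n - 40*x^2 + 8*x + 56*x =8*n^2 - 16*n - 40*x^2 + x*(64 - 22*n)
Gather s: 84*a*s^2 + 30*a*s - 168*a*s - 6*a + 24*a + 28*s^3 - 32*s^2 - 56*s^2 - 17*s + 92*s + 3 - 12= 18*a + 28*s^3 + s^2*(84*a - 88) + s*(75 - 138*a) - 9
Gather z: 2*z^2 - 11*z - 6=2*z^2 - 11*z - 6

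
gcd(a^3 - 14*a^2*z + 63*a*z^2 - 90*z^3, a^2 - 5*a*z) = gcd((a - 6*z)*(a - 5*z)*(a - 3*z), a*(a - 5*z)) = -a + 5*z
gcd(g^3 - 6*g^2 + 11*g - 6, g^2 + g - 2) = g - 1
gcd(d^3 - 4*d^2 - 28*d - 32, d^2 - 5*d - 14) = d + 2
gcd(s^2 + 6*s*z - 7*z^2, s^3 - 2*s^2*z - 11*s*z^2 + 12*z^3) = -s + z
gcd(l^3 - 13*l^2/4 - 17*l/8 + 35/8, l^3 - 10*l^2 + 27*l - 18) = l - 1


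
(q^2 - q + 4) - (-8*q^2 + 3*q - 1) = 9*q^2 - 4*q + 5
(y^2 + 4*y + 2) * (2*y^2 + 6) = 2*y^4 + 8*y^3 + 10*y^2 + 24*y + 12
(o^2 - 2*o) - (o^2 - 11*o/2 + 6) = 7*o/2 - 6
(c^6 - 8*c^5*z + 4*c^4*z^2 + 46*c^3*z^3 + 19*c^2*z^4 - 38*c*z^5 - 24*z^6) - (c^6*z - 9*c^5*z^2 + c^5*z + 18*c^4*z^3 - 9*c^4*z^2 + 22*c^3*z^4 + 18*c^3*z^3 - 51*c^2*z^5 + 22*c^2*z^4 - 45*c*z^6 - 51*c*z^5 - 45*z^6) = -c^6*z + c^6 + 9*c^5*z^2 - 9*c^5*z - 18*c^4*z^3 + 13*c^4*z^2 - 22*c^3*z^4 + 28*c^3*z^3 + 51*c^2*z^5 - 3*c^2*z^4 + 45*c*z^6 + 13*c*z^5 + 21*z^6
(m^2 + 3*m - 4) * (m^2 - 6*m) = m^4 - 3*m^3 - 22*m^2 + 24*m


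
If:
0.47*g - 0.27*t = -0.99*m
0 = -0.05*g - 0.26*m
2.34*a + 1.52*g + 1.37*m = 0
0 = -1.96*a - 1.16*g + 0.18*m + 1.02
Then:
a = -3.85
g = 7.18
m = -1.38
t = 7.43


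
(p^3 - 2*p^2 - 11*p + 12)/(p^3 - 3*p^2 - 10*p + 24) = (p - 1)/(p - 2)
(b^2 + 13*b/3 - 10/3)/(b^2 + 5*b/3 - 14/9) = 3*(b + 5)/(3*b + 7)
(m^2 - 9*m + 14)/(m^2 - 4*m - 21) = (m - 2)/(m + 3)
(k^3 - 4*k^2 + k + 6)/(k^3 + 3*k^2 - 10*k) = (k^2 - 2*k - 3)/(k*(k + 5))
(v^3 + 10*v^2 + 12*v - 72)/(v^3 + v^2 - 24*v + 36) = (v + 6)/(v - 3)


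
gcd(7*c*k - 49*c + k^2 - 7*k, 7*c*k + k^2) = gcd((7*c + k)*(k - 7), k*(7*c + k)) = 7*c + k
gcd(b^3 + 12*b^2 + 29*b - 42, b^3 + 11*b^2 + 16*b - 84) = b^2 + 13*b + 42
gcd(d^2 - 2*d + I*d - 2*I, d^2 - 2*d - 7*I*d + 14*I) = d - 2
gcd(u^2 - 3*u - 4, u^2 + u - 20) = u - 4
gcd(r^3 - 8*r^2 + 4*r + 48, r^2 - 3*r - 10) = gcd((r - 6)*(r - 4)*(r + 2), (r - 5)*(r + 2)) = r + 2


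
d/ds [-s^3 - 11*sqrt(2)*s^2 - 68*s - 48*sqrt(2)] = -3*s^2 - 22*sqrt(2)*s - 68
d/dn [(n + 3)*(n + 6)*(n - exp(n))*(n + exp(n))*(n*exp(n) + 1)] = n^5*exp(n) + 14*n^4*exp(n) - 3*n^3*exp(3*n) + 54*n^3*exp(n) + 4*n^3 - 30*n^2*exp(3*n) - 2*n^2*exp(2*n) + 54*n^2*exp(n) + 27*n^2 - 72*n*exp(3*n) - 20*n*exp(2*n) + 36*n - 18*exp(3*n) - 45*exp(2*n)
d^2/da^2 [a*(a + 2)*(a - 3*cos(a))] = 3*a^2*cos(a) + 12*a*sin(a) + 6*a*cos(a) + 6*a + 12*sin(a) - 6*cos(a) + 4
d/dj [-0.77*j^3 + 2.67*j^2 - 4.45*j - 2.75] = -2.31*j^2 + 5.34*j - 4.45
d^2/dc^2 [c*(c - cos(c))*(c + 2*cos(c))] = -c^2*cos(c) - 4*c*sin(c) + 4*c*cos(2*c) + 6*c + 4*sin(2*c) + 2*cos(c)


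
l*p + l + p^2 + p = (l + p)*(p + 1)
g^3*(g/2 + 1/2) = g^4/2 + g^3/2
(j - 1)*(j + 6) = j^2 + 5*j - 6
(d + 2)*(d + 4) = d^2 + 6*d + 8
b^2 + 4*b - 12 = (b - 2)*(b + 6)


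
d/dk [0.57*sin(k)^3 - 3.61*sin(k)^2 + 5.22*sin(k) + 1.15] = (1.71*sin(k)^2 - 7.22*sin(k) + 5.22)*cos(k)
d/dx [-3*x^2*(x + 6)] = 9*x*(-x - 4)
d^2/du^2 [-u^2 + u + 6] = -2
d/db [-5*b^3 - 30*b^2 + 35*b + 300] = -15*b^2 - 60*b + 35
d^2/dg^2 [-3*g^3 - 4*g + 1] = -18*g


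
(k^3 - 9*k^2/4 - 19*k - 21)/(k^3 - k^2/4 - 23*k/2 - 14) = (k - 6)/(k - 4)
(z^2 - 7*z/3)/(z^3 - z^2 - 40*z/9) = 3*(7 - 3*z)/(-9*z^2 + 9*z + 40)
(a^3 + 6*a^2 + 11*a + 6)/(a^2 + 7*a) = (a^3 + 6*a^2 + 11*a + 6)/(a*(a + 7))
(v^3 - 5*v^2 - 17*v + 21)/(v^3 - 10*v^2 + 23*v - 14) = (v + 3)/(v - 2)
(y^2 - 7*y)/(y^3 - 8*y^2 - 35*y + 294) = y/(y^2 - y - 42)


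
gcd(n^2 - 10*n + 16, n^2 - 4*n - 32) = n - 8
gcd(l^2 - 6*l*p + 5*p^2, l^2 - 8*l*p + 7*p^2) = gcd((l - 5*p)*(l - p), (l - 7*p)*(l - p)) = -l + p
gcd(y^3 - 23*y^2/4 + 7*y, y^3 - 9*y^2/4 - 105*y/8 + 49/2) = y^2 - 23*y/4 + 7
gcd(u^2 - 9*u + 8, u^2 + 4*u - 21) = 1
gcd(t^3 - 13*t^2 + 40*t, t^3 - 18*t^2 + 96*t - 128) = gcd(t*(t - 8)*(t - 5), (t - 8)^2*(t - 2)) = t - 8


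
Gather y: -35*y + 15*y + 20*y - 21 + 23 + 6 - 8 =0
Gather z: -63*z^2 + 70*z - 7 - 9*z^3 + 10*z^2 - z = -9*z^3 - 53*z^2 + 69*z - 7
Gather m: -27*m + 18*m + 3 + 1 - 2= 2 - 9*m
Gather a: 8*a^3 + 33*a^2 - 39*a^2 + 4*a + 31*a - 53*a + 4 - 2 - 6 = 8*a^3 - 6*a^2 - 18*a - 4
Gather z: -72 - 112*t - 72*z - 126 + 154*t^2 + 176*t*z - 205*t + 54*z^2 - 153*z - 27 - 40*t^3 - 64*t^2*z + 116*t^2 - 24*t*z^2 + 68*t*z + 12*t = -40*t^3 + 270*t^2 - 305*t + z^2*(54 - 24*t) + z*(-64*t^2 + 244*t - 225) - 225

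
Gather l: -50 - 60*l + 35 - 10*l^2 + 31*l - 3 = -10*l^2 - 29*l - 18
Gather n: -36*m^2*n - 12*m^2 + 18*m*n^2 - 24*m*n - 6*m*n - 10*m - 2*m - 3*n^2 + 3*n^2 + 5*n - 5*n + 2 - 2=-12*m^2 + 18*m*n^2 - 12*m + n*(-36*m^2 - 30*m)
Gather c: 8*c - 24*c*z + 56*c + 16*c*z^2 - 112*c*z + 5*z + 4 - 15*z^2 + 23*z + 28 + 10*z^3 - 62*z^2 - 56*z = c*(16*z^2 - 136*z + 64) + 10*z^3 - 77*z^2 - 28*z + 32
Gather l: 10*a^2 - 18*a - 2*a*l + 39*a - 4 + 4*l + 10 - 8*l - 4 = 10*a^2 + 21*a + l*(-2*a - 4) + 2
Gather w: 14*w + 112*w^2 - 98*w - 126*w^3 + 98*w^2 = -126*w^3 + 210*w^2 - 84*w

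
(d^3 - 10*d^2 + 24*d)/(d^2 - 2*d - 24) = d*(d - 4)/(d + 4)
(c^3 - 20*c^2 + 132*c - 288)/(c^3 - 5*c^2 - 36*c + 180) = (c^2 - 14*c + 48)/(c^2 + c - 30)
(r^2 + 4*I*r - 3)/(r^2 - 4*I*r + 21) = (r + I)/(r - 7*I)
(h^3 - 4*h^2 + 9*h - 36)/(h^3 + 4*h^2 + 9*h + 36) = (h - 4)/(h + 4)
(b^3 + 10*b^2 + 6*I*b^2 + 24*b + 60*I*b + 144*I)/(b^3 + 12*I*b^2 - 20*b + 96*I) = (b^2 + 10*b + 24)/(b^2 + 6*I*b + 16)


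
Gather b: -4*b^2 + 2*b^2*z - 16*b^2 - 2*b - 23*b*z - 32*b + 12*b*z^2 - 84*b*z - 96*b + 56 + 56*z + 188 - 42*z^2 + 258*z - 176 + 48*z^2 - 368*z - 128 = b^2*(2*z - 20) + b*(12*z^2 - 107*z - 130) + 6*z^2 - 54*z - 60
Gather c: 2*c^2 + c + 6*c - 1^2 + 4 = 2*c^2 + 7*c + 3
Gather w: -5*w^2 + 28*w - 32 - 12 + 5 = -5*w^2 + 28*w - 39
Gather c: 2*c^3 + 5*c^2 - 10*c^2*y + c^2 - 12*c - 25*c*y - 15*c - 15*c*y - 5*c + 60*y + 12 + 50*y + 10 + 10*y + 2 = 2*c^3 + c^2*(6 - 10*y) + c*(-40*y - 32) + 120*y + 24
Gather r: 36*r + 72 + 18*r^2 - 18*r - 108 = 18*r^2 + 18*r - 36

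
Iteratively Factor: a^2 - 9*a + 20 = (a - 5)*(a - 4)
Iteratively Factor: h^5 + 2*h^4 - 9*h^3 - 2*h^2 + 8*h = (h + 1)*(h^4 + h^3 - 10*h^2 + 8*h) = (h - 1)*(h + 1)*(h^3 + 2*h^2 - 8*h) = (h - 1)*(h + 1)*(h + 4)*(h^2 - 2*h) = h*(h - 1)*(h + 1)*(h + 4)*(h - 2)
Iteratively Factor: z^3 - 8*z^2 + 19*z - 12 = (z - 4)*(z^2 - 4*z + 3) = (z - 4)*(z - 1)*(z - 3)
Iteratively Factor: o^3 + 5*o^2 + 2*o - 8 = (o + 2)*(o^2 + 3*o - 4) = (o - 1)*(o + 2)*(o + 4)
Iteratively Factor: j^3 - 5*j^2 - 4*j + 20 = (j - 5)*(j^2 - 4) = (j - 5)*(j + 2)*(j - 2)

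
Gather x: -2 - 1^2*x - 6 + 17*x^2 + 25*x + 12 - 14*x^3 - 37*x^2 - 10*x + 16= -14*x^3 - 20*x^2 + 14*x + 20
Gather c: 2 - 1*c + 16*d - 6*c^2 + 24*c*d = -6*c^2 + c*(24*d - 1) + 16*d + 2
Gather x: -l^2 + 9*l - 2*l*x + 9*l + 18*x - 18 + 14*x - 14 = -l^2 + 18*l + x*(32 - 2*l) - 32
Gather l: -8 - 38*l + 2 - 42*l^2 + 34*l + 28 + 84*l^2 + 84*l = 42*l^2 + 80*l + 22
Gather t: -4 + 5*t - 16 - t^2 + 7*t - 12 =-t^2 + 12*t - 32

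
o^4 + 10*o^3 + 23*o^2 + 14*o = o*(o + 1)*(o + 2)*(o + 7)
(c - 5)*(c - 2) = c^2 - 7*c + 10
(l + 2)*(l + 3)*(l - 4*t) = l^3 - 4*l^2*t + 5*l^2 - 20*l*t + 6*l - 24*t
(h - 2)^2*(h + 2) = h^3 - 2*h^2 - 4*h + 8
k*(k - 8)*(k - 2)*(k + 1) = k^4 - 9*k^3 + 6*k^2 + 16*k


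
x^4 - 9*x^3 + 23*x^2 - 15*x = x*(x - 5)*(x - 3)*(x - 1)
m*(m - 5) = m^2 - 5*m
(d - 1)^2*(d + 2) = d^3 - 3*d + 2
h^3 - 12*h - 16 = (h - 4)*(h + 2)^2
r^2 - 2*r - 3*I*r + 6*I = (r - 2)*(r - 3*I)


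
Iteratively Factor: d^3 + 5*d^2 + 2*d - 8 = (d - 1)*(d^2 + 6*d + 8) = (d - 1)*(d + 4)*(d + 2)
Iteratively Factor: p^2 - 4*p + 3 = (p - 3)*(p - 1)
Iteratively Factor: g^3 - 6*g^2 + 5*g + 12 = (g + 1)*(g^2 - 7*g + 12) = (g - 3)*(g + 1)*(g - 4)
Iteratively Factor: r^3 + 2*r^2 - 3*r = (r - 1)*(r^2 + 3*r) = (r - 1)*(r + 3)*(r)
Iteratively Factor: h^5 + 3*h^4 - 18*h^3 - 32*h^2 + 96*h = (h - 2)*(h^4 + 5*h^3 - 8*h^2 - 48*h) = h*(h - 2)*(h^3 + 5*h^2 - 8*h - 48) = h*(h - 3)*(h - 2)*(h^2 + 8*h + 16) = h*(h - 3)*(h - 2)*(h + 4)*(h + 4)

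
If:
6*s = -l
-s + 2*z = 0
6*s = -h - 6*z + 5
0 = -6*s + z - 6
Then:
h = 163/11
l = 72/11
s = -12/11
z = -6/11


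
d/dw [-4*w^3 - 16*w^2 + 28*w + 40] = -12*w^2 - 32*w + 28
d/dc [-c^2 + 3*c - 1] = 3 - 2*c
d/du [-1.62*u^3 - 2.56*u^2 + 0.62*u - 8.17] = -4.86*u^2 - 5.12*u + 0.62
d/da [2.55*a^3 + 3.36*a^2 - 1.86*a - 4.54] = 7.65*a^2 + 6.72*a - 1.86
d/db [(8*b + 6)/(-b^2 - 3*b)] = 2*(4*b^2 + 6*b + 9)/(b^2*(b^2 + 6*b + 9))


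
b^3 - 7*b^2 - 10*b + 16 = (b - 8)*(b - 1)*(b + 2)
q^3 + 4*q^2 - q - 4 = (q - 1)*(q + 1)*(q + 4)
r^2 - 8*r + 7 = (r - 7)*(r - 1)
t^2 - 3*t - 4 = (t - 4)*(t + 1)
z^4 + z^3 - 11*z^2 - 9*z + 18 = (z - 3)*(z - 1)*(z + 2)*(z + 3)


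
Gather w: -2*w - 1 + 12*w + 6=10*w + 5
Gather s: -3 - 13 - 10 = -26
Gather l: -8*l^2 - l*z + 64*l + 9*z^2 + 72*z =-8*l^2 + l*(64 - z) + 9*z^2 + 72*z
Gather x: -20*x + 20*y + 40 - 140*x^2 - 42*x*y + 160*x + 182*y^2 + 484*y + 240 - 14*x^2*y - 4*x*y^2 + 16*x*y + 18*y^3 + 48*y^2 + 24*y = x^2*(-14*y - 140) + x*(-4*y^2 - 26*y + 140) + 18*y^3 + 230*y^2 + 528*y + 280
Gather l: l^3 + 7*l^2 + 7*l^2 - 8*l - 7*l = l^3 + 14*l^2 - 15*l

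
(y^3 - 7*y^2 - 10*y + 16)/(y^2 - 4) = (y^2 - 9*y + 8)/(y - 2)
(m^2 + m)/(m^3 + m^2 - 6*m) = (m + 1)/(m^2 + m - 6)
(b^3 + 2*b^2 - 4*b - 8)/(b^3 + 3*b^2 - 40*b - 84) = (b^2 - 4)/(b^2 + b - 42)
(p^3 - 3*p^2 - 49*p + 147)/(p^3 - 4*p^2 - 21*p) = (p^2 + 4*p - 21)/(p*(p + 3))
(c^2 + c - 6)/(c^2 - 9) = (c - 2)/(c - 3)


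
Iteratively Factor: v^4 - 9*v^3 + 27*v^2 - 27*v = (v - 3)*(v^3 - 6*v^2 + 9*v) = (v - 3)^2*(v^2 - 3*v) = (v - 3)^3*(v)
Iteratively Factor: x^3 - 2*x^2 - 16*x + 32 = (x - 4)*(x^2 + 2*x - 8) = (x - 4)*(x + 4)*(x - 2)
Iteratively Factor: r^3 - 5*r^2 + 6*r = (r - 2)*(r^2 - 3*r) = r*(r - 2)*(r - 3)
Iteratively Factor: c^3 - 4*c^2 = (c - 4)*(c^2) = c*(c - 4)*(c)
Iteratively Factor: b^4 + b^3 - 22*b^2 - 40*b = (b + 4)*(b^3 - 3*b^2 - 10*b) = b*(b + 4)*(b^2 - 3*b - 10) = b*(b + 2)*(b + 4)*(b - 5)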